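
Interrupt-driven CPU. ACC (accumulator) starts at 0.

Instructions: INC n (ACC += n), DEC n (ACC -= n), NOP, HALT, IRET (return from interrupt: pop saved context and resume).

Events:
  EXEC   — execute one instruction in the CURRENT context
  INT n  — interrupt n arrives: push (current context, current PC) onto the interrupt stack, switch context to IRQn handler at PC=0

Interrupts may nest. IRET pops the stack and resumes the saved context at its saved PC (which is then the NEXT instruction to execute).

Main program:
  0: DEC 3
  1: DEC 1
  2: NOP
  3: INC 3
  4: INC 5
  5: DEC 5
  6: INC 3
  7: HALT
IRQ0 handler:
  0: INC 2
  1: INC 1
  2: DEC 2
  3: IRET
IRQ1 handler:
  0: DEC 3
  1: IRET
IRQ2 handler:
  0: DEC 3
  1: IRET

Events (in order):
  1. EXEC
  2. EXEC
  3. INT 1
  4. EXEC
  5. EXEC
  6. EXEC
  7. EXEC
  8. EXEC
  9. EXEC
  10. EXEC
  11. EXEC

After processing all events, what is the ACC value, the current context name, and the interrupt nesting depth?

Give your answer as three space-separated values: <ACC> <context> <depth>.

Answer: -1 MAIN 0

Derivation:
Event 1 (EXEC): [MAIN] PC=0: DEC 3 -> ACC=-3
Event 2 (EXEC): [MAIN] PC=1: DEC 1 -> ACC=-4
Event 3 (INT 1): INT 1 arrives: push (MAIN, PC=2), enter IRQ1 at PC=0 (depth now 1)
Event 4 (EXEC): [IRQ1] PC=0: DEC 3 -> ACC=-7
Event 5 (EXEC): [IRQ1] PC=1: IRET -> resume MAIN at PC=2 (depth now 0)
Event 6 (EXEC): [MAIN] PC=2: NOP
Event 7 (EXEC): [MAIN] PC=3: INC 3 -> ACC=-4
Event 8 (EXEC): [MAIN] PC=4: INC 5 -> ACC=1
Event 9 (EXEC): [MAIN] PC=5: DEC 5 -> ACC=-4
Event 10 (EXEC): [MAIN] PC=6: INC 3 -> ACC=-1
Event 11 (EXEC): [MAIN] PC=7: HALT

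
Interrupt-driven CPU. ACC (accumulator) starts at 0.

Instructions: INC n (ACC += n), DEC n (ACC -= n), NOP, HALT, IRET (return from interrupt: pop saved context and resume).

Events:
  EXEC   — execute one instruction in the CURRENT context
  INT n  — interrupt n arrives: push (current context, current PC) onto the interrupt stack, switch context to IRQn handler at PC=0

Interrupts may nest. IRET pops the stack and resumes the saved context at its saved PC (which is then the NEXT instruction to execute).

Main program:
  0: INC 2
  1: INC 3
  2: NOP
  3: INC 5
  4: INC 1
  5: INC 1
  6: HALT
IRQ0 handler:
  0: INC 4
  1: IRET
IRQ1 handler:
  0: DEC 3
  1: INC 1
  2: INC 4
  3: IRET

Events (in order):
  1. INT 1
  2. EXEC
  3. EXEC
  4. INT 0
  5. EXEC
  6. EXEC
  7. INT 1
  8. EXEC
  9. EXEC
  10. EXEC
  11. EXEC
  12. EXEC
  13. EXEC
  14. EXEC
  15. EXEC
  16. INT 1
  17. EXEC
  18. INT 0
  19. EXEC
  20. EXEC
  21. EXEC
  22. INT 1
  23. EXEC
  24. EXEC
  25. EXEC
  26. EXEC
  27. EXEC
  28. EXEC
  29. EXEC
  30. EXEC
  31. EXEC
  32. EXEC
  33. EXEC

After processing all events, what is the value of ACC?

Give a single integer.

Answer: 28

Derivation:
Event 1 (INT 1): INT 1 arrives: push (MAIN, PC=0), enter IRQ1 at PC=0 (depth now 1)
Event 2 (EXEC): [IRQ1] PC=0: DEC 3 -> ACC=-3
Event 3 (EXEC): [IRQ1] PC=1: INC 1 -> ACC=-2
Event 4 (INT 0): INT 0 arrives: push (IRQ1, PC=2), enter IRQ0 at PC=0 (depth now 2)
Event 5 (EXEC): [IRQ0] PC=0: INC 4 -> ACC=2
Event 6 (EXEC): [IRQ0] PC=1: IRET -> resume IRQ1 at PC=2 (depth now 1)
Event 7 (INT 1): INT 1 arrives: push (IRQ1, PC=2), enter IRQ1 at PC=0 (depth now 2)
Event 8 (EXEC): [IRQ1] PC=0: DEC 3 -> ACC=-1
Event 9 (EXEC): [IRQ1] PC=1: INC 1 -> ACC=0
Event 10 (EXEC): [IRQ1] PC=2: INC 4 -> ACC=4
Event 11 (EXEC): [IRQ1] PC=3: IRET -> resume IRQ1 at PC=2 (depth now 1)
Event 12 (EXEC): [IRQ1] PC=2: INC 4 -> ACC=8
Event 13 (EXEC): [IRQ1] PC=3: IRET -> resume MAIN at PC=0 (depth now 0)
Event 14 (EXEC): [MAIN] PC=0: INC 2 -> ACC=10
Event 15 (EXEC): [MAIN] PC=1: INC 3 -> ACC=13
Event 16 (INT 1): INT 1 arrives: push (MAIN, PC=2), enter IRQ1 at PC=0 (depth now 1)
Event 17 (EXEC): [IRQ1] PC=0: DEC 3 -> ACC=10
Event 18 (INT 0): INT 0 arrives: push (IRQ1, PC=1), enter IRQ0 at PC=0 (depth now 2)
Event 19 (EXEC): [IRQ0] PC=0: INC 4 -> ACC=14
Event 20 (EXEC): [IRQ0] PC=1: IRET -> resume IRQ1 at PC=1 (depth now 1)
Event 21 (EXEC): [IRQ1] PC=1: INC 1 -> ACC=15
Event 22 (INT 1): INT 1 arrives: push (IRQ1, PC=2), enter IRQ1 at PC=0 (depth now 2)
Event 23 (EXEC): [IRQ1] PC=0: DEC 3 -> ACC=12
Event 24 (EXEC): [IRQ1] PC=1: INC 1 -> ACC=13
Event 25 (EXEC): [IRQ1] PC=2: INC 4 -> ACC=17
Event 26 (EXEC): [IRQ1] PC=3: IRET -> resume IRQ1 at PC=2 (depth now 1)
Event 27 (EXEC): [IRQ1] PC=2: INC 4 -> ACC=21
Event 28 (EXEC): [IRQ1] PC=3: IRET -> resume MAIN at PC=2 (depth now 0)
Event 29 (EXEC): [MAIN] PC=2: NOP
Event 30 (EXEC): [MAIN] PC=3: INC 5 -> ACC=26
Event 31 (EXEC): [MAIN] PC=4: INC 1 -> ACC=27
Event 32 (EXEC): [MAIN] PC=5: INC 1 -> ACC=28
Event 33 (EXEC): [MAIN] PC=6: HALT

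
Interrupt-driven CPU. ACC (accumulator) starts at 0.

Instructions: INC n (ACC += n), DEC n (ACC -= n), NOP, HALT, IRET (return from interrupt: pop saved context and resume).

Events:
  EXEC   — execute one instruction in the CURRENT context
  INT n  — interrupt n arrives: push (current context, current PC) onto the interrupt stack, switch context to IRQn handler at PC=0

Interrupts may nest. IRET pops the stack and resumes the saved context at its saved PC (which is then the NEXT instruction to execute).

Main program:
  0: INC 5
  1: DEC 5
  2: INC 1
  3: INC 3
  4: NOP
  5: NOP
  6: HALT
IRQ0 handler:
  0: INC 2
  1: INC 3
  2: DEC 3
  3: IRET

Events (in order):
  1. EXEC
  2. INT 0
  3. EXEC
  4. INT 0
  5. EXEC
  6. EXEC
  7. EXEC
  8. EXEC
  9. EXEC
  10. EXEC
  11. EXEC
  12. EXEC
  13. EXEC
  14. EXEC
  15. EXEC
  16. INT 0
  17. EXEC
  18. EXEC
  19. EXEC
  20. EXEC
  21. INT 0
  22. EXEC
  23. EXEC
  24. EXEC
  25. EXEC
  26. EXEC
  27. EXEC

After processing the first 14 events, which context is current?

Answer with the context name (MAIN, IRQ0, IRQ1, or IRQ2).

Event 1 (EXEC): [MAIN] PC=0: INC 5 -> ACC=5
Event 2 (INT 0): INT 0 arrives: push (MAIN, PC=1), enter IRQ0 at PC=0 (depth now 1)
Event 3 (EXEC): [IRQ0] PC=0: INC 2 -> ACC=7
Event 4 (INT 0): INT 0 arrives: push (IRQ0, PC=1), enter IRQ0 at PC=0 (depth now 2)
Event 5 (EXEC): [IRQ0] PC=0: INC 2 -> ACC=9
Event 6 (EXEC): [IRQ0] PC=1: INC 3 -> ACC=12
Event 7 (EXEC): [IRQ0] PC=2: DEC 3 -> ACC=9
Event 8 (EXEC): [IRQ0] PC=3: IRET -> resume IRQ0 at PC=1 (depth now 1)
Event 9 (EXEC): [IRQ0] PC=1: INC 3 -> ACC=12
Event 10 (EXEC): [IRQ0] PC=2: DEC 3 -> ACC=9
Event 11 (EXEC): [IRQ0] PC=3: IRET -> resume MAIN at PC=1 (depth now 0)
Event 12 (EXEC): [MAIN] PC=1: DEC 5 -> ACC=4
Event 13 (EXEC): [MAIN] PC=2: INC 1 -> ACC=5
Event 14 (EXEC): [MAIN] PC=3: INC 3 -> ACC=8

Answer: MAIN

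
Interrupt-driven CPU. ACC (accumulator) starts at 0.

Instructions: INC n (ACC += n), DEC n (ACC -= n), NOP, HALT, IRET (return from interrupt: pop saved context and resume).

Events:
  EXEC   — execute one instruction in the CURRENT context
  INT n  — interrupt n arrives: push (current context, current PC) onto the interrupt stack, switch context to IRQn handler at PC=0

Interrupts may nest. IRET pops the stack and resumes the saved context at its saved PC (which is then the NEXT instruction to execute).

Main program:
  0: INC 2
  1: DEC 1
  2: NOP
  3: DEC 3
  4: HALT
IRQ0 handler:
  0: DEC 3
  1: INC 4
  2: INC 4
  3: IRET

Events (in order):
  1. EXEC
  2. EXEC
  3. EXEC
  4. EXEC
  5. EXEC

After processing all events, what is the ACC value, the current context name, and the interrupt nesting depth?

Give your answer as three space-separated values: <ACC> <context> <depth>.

Answer: -2 MAIN 0

Derivation:
Event 1 (EXEC): [MAIN] PC=0: INC 2 -> ACC=2
Event 2 (EXEC): [MAIN] PC=1: DEC 1 -> ACC=1
Event 3 (EXEC): [MAIN] PC=2: NOP
Event 4 (EXEC): [MAIN] PC=3: DEC 3 -> ACC=-2
Event 5 (EXEC): [MAIN] PC=4: HALT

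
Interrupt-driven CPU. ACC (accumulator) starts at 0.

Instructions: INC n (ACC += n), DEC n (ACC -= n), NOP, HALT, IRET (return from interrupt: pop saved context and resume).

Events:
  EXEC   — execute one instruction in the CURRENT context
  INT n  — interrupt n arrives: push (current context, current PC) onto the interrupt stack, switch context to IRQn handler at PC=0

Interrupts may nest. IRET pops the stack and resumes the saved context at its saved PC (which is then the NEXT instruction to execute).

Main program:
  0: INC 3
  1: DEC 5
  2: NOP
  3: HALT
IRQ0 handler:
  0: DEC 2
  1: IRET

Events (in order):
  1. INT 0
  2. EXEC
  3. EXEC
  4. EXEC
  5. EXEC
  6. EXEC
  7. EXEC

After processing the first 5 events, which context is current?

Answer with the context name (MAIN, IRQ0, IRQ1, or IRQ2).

Answer: MAIN

Derivation:
Event 1 (INT 0): INT 0 arrives: push (MAIN, PC=0), enter IRQ0 at PC=0 (depth now 1)
Event 2 (EXEC): [IRQ0] PC=0: DEC 2 -> ACC=-2
Event 3 (EXEC): [IRQ0] PC=1: IRET -> resume MAIN at PC=0 (depth now 0)
Event 4 (EXEC): [MAIN] PC=0: INC 3 -> ACC=1
Event 5 (EXEC): [MAIN] PC=1: DEC 5 -> ACC=-4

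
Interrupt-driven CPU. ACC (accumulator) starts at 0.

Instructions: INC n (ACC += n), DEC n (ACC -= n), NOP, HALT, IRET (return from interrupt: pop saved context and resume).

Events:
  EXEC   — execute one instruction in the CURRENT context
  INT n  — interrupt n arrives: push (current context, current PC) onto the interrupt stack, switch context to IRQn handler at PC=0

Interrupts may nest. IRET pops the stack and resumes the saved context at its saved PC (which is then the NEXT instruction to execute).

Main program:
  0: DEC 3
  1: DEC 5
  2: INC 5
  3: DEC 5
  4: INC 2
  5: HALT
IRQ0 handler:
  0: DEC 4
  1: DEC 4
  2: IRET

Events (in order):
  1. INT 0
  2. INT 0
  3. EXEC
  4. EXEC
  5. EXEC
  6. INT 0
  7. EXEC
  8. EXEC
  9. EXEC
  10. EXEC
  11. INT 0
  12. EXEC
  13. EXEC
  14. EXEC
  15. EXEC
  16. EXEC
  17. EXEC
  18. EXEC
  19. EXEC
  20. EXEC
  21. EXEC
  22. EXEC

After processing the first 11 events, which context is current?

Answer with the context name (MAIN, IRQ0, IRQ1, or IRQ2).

Answer: IRQ0

Derivation:
Event 1 (INT 0): INT 0 arrives: push (MAIN, PC=0), enter IRQ0 at PC=0 (depth now 1)
Event 2 (INT 0): INT 0 arrives: push (IRQ0, PC=0), enter IRQ0 at PC=0 (depth now 2)
Event 3 (EXEC): [IRQ0] PC=0: DEC 4 -> ACC=-4
Event 4 (EXEC): [IRQ0] PC=1: DEC 4 -> ACC=-8
Event 5 (EXEC): [IRQ0] PC=2: IRET -> resume IRQ0 at PC=0 (depth now 1)
Event 6 (INT 0): INT 0 arrives: push (IRQ0, PC=0), enter IRQ0 at PC=0 (depth now 2)
Event 7 (EXEC): [IRQ0] PC=0: DEC 4 -> ACC=-12
Event 8 (EXEC): [IRQ0] PC=1: DEC 4 -> ACC=-16
Event 9 (EXEC): [IRQ0] PC=2: IRET -> resume IRQ0 at PC=0 (depth now 1)
Event 10 (EXEC): [IRQ0] PC=0: DEC 4 -> ACC=-20
Event 11 (INT 0): INT 0 arrives: push (IRQ0, PC=1), enter IRQ0 at PC=0 (depth now 2)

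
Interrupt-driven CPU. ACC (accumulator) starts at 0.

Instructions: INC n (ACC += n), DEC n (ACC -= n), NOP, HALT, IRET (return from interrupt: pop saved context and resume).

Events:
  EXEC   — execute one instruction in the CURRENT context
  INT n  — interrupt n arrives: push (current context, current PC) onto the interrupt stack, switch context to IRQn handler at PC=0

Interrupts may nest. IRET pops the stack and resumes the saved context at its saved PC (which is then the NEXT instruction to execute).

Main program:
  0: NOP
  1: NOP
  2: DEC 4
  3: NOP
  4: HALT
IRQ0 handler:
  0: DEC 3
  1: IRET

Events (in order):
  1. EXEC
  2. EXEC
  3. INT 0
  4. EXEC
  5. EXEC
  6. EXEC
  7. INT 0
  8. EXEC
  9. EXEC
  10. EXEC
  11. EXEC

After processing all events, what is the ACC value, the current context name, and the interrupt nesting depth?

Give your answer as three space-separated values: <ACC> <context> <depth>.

Answer: -10 MAIN 0

Derivation:
Event 1 (EXEC): [MAIN] PC=0: NOP
Event 2 (EXEC): [MAIN] PC=1: NOP
Event 3 (INT 0): INT 0 arrives: push (MAIN, PC=2), enter IRQ0 at PC=0 (depth now 1)
Event 4 (EXEC): [IRQ0] PC=0: DEC 3 -> ACC=-3
Event 5 (EXEC): [IRQ0] PC=1: IRET -> resume MAIN at PC=2 (depth now 0)
Event 6 (EXEC): [MAIN] PC=2: DEC 4 -> ACC=-7
Event 7 (INT 0): INT 0 arrives: push (MAIN, PC=3), enter IRQ0 at PC=0 (depth now 1)
Event 8 (EXEC): [IRQ0] PC=0: DEC 3 -> ACC=-10
Event 9 (EXEC): [IRQ0] PC=1: IRET -> resume MAIN at PC=3 (depth now 0)
Event 10 (EXEC): [MAIN] PC=3: NOP
Event 11 (EXEC): [MAIN] PC=4: HALT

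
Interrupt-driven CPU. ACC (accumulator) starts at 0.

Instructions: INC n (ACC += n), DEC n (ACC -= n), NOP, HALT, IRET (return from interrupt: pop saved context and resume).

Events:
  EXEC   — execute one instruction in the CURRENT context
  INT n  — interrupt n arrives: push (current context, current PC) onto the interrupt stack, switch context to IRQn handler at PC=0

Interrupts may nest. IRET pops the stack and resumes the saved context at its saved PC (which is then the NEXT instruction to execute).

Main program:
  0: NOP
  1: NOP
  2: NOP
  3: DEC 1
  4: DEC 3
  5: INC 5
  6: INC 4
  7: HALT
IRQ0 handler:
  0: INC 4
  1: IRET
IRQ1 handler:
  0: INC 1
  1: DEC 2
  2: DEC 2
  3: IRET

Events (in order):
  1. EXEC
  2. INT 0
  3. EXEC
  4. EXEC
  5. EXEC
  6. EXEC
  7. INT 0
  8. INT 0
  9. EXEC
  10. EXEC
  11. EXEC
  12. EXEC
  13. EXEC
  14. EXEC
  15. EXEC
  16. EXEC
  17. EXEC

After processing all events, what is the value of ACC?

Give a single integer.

Answer: 17

Derivation:
Event 1 (EXEC): [MAIN] PC=0: NOP
Event 2 (INT 0): INT 0 arrives: push (MAIN, PC=1), enter IRQ0 at PC=0 (depth now 1)
Event 3 (EXEC): [IRQ0] PC=0: INC 4 -> ACC=4
Event 4 (EXEC): [IRQ0] PC=1: IRET -> resume MAIN at PC=1 (depth now 0)
Event 5 (EXEC): [MAIN] PC=1: NOP
Event 6 (EXEC): [MAIN] PC=2: NOP
Event 7 (INT 0): INT 0 arrives: push (MAIN, PC=3), enter IRQ0 at PC=0 (depth now 1)
Event 8 (INT 0): INT 0 arrives: push (IRQ0, PC=0), enter IRQ0 at PC=0 (depth now 2)
Event 9 (EXEC): [IRQ0] PC=0: INC 4 -> ACC=8
Event 10 (EXEC): [IRQ0] PC=1: IRET -> resume IRQ0 at PC=0 (depth now 1)
Event 11 (EXEC): [IRQ0] PC=0: INC 4 -> ACC=12
Event 12 (EXEC): [IRQ0] PC=1: IRET -> resume MAIN at PC=3 (depth now 0)
Event 13 (EXEC): [MAIN] PC=3: DEC 1 -> ACC=11
Event 14 (EXEC): [MAIN] PC=4: DEC 3 -> ACC=8
Event 15 (EXEC): [MAIN] PC=5: INC 5 -> ACC=13
Event 16 (EXEC): [MAIN] PC=6: INC 4 -> ACC=17
Event 17 (EXEC): [MAIN] PC=7: HALT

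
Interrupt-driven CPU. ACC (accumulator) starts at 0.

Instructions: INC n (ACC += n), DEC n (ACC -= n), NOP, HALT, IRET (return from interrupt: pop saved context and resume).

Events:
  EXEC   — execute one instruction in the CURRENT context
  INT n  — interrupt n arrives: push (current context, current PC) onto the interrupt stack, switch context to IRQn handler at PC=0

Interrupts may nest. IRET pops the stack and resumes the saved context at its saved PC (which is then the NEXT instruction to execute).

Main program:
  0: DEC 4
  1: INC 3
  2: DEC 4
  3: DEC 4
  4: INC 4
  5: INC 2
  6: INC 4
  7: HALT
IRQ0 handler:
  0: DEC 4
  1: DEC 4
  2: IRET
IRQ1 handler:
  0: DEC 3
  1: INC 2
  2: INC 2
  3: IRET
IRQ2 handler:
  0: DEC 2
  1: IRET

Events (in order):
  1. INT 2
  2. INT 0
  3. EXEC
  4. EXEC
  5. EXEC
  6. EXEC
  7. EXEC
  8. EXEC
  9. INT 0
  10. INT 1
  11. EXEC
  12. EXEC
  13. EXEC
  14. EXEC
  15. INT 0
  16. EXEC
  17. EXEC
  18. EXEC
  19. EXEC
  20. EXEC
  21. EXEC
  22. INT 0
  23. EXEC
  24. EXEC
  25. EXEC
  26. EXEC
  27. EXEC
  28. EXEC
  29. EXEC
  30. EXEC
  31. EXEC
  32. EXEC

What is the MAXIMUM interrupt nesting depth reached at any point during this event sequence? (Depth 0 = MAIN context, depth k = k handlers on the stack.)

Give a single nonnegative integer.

Event 1 (INT 2): INT 2 arrives: push (MAIN, PC=0), enter IRQ2 at PC=0 (depth now 1) [depth=1]
Event 2 (INT 0): INT 0 arrives: push (IRQ2, PC=0), enter IRQ0 at PC=0 (depth now 2) [depth=2]
Event 3 (EXEC): [IRQ0] PC=0: DEC 4 -> ACC=-4 [depth=2]
Event 4 (EXEC): [IRQ0] PC=1: DEC 4 -> ACC=-8 [depth=2]
Event 5 (EXEC): [IRQ0] PC=2: IRET -> resume IRQ2 at PC=0 (depth now 1) [depth=1]
Event 6 (EXEC): [IRQ2] PC=0: DEC 2 -> ACC=-10 [depth=1]
Event 7 (EXEC): [IRQ2] PC=1: IRET -> resume MAIN at PC=0 (depth now 0) [depth=0]
Event 8 (EXEC): [MAIN] PC=0: DEC 4 -> ACC=-14 [depth=0]
Event 9 (INT 0): INT 0 arrives: push (MAIN, PC=1), enter IRQ0 at PC=0 (depth now 1) [depth=1]
Event 10 (INT 1): INT 1 arrives: push (IRQ0, PC=0), enter IRQ1 at PC=0 (depth now 2) [depth=2]
Event 11 (EXEC): [IRQ1] PC=0: DEC 3 -> ACC=-17 [depth=2]
Event 12 (EXEC): [IRQ1] PC=1: INC 2 -> ACC=-15 [depth=2]
Event 13 (EXEC): [IRQ1] PC=2: INC 2 -> ACC=-13 [depth=2]
Event 14 (EXEC): [IRQ1] PC=3: IRET -> resume IRQ0 at PC=0 (depth now 1) [depth=1]
Event 15 (INT 0): INT 0 arrives: push (IRQ0, PC=0), enter IRQ0 at PC=0 (depth now 2) [depth=2]
Event 16 (EXEC): [IRQ0] PC=0: DEC 4 -> ACC=-17 [depth=2]
Event 17 (EXEC): [IRQ0] PC=1: DEC 4 -> ACC=-21 [depth=2]
Event 18 (EXEC): [IRQ0] PC=2: IRET -> resume IRQ0 at PC=0 (depth now 1) [depth=1]
Event 19 (EXEC): [IRQ0] PC=0: DEC 4 -> ACC=-25 [depth=1]
Event 20 (EXEC): [IRQ0] PC=1: DEC 4 -> ACC=-29 [depth=1]
Event 21 (EXEC): [IRQ0] PC=2: IRET -> resume MAIN at PC=1 (depth now 0) [depth=0]
Event 22 (INT 0): INT 0 arrives: push (MAIN, PC=1), enter IRQ0 at PC=0 (depth now 1) [depth=1]
Event 23 (EXEC): [IRQ0] PC=0: DEC 4 -> ACC=-33 [depth=1]
Event 24 (EXEC): [IRQ0] PC=1: DEC 4 -> ACC=-37 [depth=1]
Event 25 (EXEC): [IRQ0] PC=2: IRET -> resume MAIN at PC=1 (depth now 0) [depth=0]
Event 26 (EXEC): [MAIN] PC=1: INC 3 -> ACC=-34 [depth=0]
Event 27 (EXEC): [MAIN] PC=2: DEC 4 -> ACC=-38 [depth=0]
Event 28 (EXEC): [MAIN] PC=3: DEC 4 -> ACC=-42 [depth=0]
Event 29 (EXEC): [MAIN] PC=4: INC 4 -> ACC=-38 [depth=0]
Event 30 (EXEC): [MAIN] PC=5: INC 2 -> ACC=-36 [depth=0]
Event 31 (EXEC): [MAIN] PC=6: INC 4 -> ACC=-32 [depth=0]
Event 32 (EXEC): [MAIN] PC=7: HALT [depth=0]
Max depth observed: 2

Answer: 2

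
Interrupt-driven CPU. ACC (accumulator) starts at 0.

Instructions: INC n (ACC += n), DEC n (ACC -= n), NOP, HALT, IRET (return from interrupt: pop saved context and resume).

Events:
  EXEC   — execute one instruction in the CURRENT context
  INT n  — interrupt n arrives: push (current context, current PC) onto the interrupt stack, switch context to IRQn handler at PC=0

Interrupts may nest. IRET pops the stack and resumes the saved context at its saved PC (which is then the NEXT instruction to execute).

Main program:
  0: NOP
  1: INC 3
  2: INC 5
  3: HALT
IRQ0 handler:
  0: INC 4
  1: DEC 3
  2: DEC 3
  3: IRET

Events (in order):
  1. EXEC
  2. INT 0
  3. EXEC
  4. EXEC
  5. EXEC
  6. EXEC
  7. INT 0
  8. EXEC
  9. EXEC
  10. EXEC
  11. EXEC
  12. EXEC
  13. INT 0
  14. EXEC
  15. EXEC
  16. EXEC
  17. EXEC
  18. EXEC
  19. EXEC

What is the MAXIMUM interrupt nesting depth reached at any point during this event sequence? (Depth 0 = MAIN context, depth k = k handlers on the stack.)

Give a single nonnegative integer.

Event 1 (EXEC): [MAIN] PC=0: NOP [depth=0]
Event 2 (INT 0): INT 0 arrives: push (MAIN, PC=1), enter IRQ0 at PC=0 (depth now 1) [depth=1]
Event 3 (EXEC): [IRQ0] PC=0: INC 4 -> ACC=4 [depth=1]
Event 4 (EXEC): [IRQ0] PC=1: DEC 3 -> ACC=1 [depth=1]
Event 5 (EXEC): [IRQ0] PC=2: DEC 3 -> ACC=-2 [depth=1]
Event 6 (EXEC): [IRQ0] PC=3: IRET -> resume MAIN at PC=1 (depth now 0) [depth=0]
Event 7 (INT 0): INT 0 arrives: push (MAIN, PC=1), enter IRQ0 at PC=0 (depth now 1) [depth=1]
Event 8 (EXEC): [IRQ0] PC=0: INC 4 -> ACC=2 [depth=1]
Event 9 (EXEC): [IRQ0] PC=1: DEC 3 -> ACC=-1 [depth=1]
Event 10 (EXEC): [IRQ0] PC=2: DEC 3 -> ACC=-4 [depth=1]
Event 11 (EXEC): [IRQ0] PC=3: IRET -> resume MAIN at PC=1 (depth now 0) [depth=0]
Event 12 (EXEC): [MAIN] PC=1: INC 3 -> ACC=-1 [depth=0]
Event 13 (INT 0): INT 0 arrives: push (MAIN, PC=2), enter IRQ0 at PC=0 (depth now 1) [depth=1]
Event 14 (EXEC): [IRQ0] PC=0: INC 4 -> ACC=3 [depth=1]
Event 15 (EXEC): [IRQ0] PC=1: DEC 3 -> ACC=0 [depth=1]
Event 16 (EXEC): [IRQ0] PC=2: DEC 3 -> ACC=-3 [depth=1]
Event 17 (EXEC): [IRQ0] PC=3: IRET -> resume MAIN at PC=2 (depth now 0) [depth=0]
Event 18 (EXEC): [MAIN] PC=2: INC 5 -> ACC=2 [depth=0]
Event 19 (EXEC): [MAIN] PC=3: HALT [depth=0]
Max depth observed: 1

Answer: 1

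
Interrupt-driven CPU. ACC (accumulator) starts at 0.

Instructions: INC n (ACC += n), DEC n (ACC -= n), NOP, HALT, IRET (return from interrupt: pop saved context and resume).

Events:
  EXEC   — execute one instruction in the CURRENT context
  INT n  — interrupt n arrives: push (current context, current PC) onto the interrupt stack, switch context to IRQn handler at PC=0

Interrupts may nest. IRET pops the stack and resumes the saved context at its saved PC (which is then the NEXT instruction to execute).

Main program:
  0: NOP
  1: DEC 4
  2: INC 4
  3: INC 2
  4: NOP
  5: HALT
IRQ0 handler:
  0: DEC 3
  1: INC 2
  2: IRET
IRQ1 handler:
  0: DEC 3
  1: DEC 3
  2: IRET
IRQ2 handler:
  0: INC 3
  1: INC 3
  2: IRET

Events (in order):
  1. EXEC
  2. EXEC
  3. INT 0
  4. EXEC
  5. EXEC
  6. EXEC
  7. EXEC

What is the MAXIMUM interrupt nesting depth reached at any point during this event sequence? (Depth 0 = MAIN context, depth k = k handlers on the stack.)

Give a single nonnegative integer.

Answer: 1

Derivation:
Event 1 (EXEC): [MAIN] PC=0: NOP [depth=0]
Event 2 (EXEC): [MAIN] PC=1: DEC 4 -> ACC=-4 [depth=0]
Event 3 (INT 0): INT 0 arrives: push (MAIN, PC=2), enter IRQ0 at PC=0 (depth now 1) [depth=1]
Event 4 (EXEC): [IRQ0] PC=0: DEC 3 -> ACC=-7 [depth=1]
Event 5 (EXEC): [IRQ0] PC=1: INC 2 -> ACC=-5 [depth=1]
Event 6 (EXEC): [IRQ0] PC=2: IRET -> resume MAIN at PC=2 (depth now 0) [depth=0]
Event 7 (EXEC): [MAIN] PC=2: INC 4 -> ACC=-1 [depth=0]
Max depth observed: 1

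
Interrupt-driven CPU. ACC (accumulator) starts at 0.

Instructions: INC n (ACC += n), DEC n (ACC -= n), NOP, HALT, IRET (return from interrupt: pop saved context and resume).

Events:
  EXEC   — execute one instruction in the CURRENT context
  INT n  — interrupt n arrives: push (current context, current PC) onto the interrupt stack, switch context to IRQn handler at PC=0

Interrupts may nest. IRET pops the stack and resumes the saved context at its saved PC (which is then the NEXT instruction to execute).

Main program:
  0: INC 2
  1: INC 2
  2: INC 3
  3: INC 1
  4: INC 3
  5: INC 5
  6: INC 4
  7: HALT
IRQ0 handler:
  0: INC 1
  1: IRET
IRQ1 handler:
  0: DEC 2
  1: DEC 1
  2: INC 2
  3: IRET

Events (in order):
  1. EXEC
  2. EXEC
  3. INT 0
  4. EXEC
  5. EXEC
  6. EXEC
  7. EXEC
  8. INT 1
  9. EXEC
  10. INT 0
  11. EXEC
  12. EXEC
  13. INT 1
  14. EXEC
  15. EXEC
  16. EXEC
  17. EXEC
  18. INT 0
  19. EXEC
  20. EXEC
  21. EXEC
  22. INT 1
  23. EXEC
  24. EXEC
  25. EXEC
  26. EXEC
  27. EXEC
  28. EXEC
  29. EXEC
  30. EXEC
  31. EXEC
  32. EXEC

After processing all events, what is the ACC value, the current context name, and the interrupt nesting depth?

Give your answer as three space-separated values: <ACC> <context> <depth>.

Answer: 20 MAIN 0

Derivation:
Event 1 (EXEC): [MAIN] PC=0: INC 2 -> ACC=2
Event 2 (EXEC): [MAIN] PC=1: INC 2 -> ACC=4
Event 3 (INT 0): INT 0 arrives: push (MAIN, PC=2), enter IRQ0 at PC=0 (depth now 1)
Event 4 (EXEC): [IRQ0] PC=0: INC 1 -> ACC=5
Event 5 (EXEC): [IRQ0] PC=1: IRET -> resume MAIN at PC=2 (depth now 0)
Event 6 (EXEC): [MAIN] PC=2: INC 3 -> ACC=8
Event 7 (EXEC): [MAIN] PC=3: INC 1 -> ACC=9
Event 8 (INT 1): INT 1 arrives: push (MAIN, PC=4), enter IRQ1 at PC=0 (depth now 1)
Event 9 (EXEC): [IRQ1] PC=0: DEC 2 -> ACC=7
Event 10 (INT 0): INT 0 arrives: push (IRQ1, PC=1), enter IRQ0 at PC=0 (depth now 2)
Event 11 (EXEC): [IRQ0] PC=0: INC 1 -> ACC=8
Event 12 (EXEC): [IRQ0] PC=1: IRET -> resume IRQ1 at PC=1 (depth now 1)
Event 13 (INT 1): INT 1 arrives: push (IRQ1, PC=1), enter IRQ1 at PC=0 (depth now 2)
Event 14 (EXEC): [IRQ1] PC=0: DEC 2 -> ACC=6
Event 15 (EXEC): [IRQ1] PC=1: DEC 1 -> ACC=5
Event 16 (EXEC): [IRQ1] PC=2: INC 2 -> ACC=7
Event 17 (EXEC): [IRQ1] PC=3: IRET -> resume IRQ1 at PC=1 (depth now 1)
Event 18 (INT 0): INT 0 arrives: push (IRQ1, PC=1), enter IRQ0 at PC=0 (depth now 2)
Event 19 (EXEC): [IRQ0] PC=0: INC 1 -> ACC=8
Event 20 (EXEC): [IRQ0] PC=1: IRET -> resume IRQ1 at PC=1 (depth now 1)
Event 21 (EXEC): [IRQ1] PC=1: DEC 1 -> ACC=7
Event 22 (INT 1): INT 1 arrives: push (IRQ1, PC=2), enter IRQ1 at PC=0 (depth now 2)
Event 23 (EXEC): [IRQ1] PC=0: DEC 2 -> ACC=5
Event 24 (EXEC): [IRQ1] PC=1: DEC 1 -> ACC=4
Event 25 (EXEC): [IRQ1] PC=2: INC 2 -> ACC=6
Event 26 (EXEC): [IRQ1] PC=3: IRET -> resume IRQ1 at PC=2 (depth now 1)
Event 27 (EXEC): [IRQ1] PC=2: INC 2 -> ACC=8
Event 28 (EXEC): [IRQ1] PC=3: IRET -> resume MAIN at PC=4 (depth now 0)
Event 29 (EXEC): [MAIN] PC=4: INC 3 -> ACC=11
Event 30 (EXEC): [MAIN] PC=5: INC 5 -> ACC=16
Event 31 (EXEC): [MAIN] PC=6: INC 4 -> ACC=20
Event 32 (EXEC): [MAIN] PC=7: HALT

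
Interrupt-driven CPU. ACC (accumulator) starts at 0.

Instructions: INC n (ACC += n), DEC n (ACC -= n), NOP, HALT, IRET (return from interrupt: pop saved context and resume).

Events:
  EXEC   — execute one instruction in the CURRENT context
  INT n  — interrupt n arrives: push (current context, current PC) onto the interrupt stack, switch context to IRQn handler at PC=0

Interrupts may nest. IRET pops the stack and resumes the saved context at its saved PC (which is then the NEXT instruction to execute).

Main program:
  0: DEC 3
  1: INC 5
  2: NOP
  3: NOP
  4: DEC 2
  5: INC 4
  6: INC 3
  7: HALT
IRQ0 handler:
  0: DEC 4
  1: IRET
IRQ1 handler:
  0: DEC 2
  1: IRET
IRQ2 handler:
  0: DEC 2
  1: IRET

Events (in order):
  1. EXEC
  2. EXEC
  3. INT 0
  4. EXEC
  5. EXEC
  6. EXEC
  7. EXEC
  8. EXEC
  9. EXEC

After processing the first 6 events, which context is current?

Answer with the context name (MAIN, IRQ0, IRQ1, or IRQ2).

Answer: MAIN

Derivation:
Event 1 (EXEC): [MAIN] PC=0: DEC 3 -> ACC=-3
Event 2 (EXEC): [MAIN] PC=1: INC 5 -> ACC=2
Event 3 (INT 0): INT 0 arrives: push (MAIN, PC=2), enter IRQ0 at PC=0 (depth now 1)
Event 4 (EXEC): [IRQ0] PC=0: DEC 4 -> ACC=-2
Event 5 (EXEC): [IRQ0] PC=1: IRET -> resume MAIN at PC=2 (depth now 0)
Event 6 (EXEC): [MAIN] PC=2: NOP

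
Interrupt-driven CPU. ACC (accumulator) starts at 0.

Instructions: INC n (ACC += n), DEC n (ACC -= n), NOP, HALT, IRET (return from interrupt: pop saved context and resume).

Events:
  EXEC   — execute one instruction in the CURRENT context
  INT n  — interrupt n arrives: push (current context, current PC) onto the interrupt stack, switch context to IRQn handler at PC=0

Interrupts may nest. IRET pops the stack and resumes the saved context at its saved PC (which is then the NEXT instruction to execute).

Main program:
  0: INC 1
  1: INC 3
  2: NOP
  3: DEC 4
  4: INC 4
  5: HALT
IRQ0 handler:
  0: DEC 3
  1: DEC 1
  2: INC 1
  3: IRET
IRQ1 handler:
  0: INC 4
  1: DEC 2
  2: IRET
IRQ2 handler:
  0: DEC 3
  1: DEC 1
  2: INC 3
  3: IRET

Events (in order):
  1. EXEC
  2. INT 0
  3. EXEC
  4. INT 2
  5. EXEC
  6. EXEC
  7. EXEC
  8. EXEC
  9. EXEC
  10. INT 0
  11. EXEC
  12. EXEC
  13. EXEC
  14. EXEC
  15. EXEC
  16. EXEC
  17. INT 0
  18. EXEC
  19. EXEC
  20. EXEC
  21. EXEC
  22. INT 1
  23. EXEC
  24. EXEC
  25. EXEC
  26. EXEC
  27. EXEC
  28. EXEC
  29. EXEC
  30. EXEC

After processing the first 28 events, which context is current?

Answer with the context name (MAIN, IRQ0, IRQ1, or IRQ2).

Event 1 (EXEC): [MAIN] PC=0: INC 1 -> ACC=1
Event 2 (INT 0): INT 0 arrives: push (MAIN, PC=1), enter IRQ0 at PC=0 (depth now 1)
Event 3 (EXEC): [IRQ0] PC=0: DEC 3 -> ACC=-2
Event 4 (INT 2): INT 2 arrives: push (IRQ0, PC=1), enter IRQ2 at PC=0 (depth now 2)
Event 5 (EXEC): [IRQ2] PC=0: DEC 3 -> ACC=-5
Event 6 (EXEC): [IRQ2] PC=1: DEC 1 -> ACC=-6
Event 7 (EXEC): [IRQ2] PC=2: INC 3 -> ACC=-3
Event 8 (EXEC): [IRQ2] PC=3: IRET -> resume IRQ0 at PC=1 (depth now 1)
Event 9 (EXEC): [IRQ0] PC=1: DEC 1 -> ACC=-4
Event 10 (INT 0): INT 0 arrives: push (IRQ0, PC=2), enter IRQ0 at PC=0 (depth now 2)
Event 11 (EXEC): [IRQ0] PC=0: DEC 3 -> ACC=-7
Event 12 (EXEC): [IRQ0] PC=1: DEC 1 -> ACC=-8
Event 13 (EXEC): [IRQ0] PC=2: INC 1 -> ACC=-7
Event 14 (EXEC): [IRQ0] PC=3: IRET -> resume IRQ0 at PC=2 (depth now 1)
Event 15 (EXEC): [IRQ0] PC=2: INC 1 -> ACC=-6
Event 16 (EXEC): [IRQ0] PC=3: IRET -> resume MAIN at PC=1 (depth now 0)
Event 17 (INT 0): INT 0 arrives: push (MAIN, PC=1), enter IRQ0 at PC=0 (depth now 1)
Event 18 (EXEC): [IRQ0] PC=0: DEC 3 -> ACC=-9
Event 19 (EXEC): [IRQ0] PC=1: DEC 1 -> ACC=-10
Event 20 (EXEC): [IRQ0] PC=2: INC 1 -> ACC=-9
Event 21 (EXEC): [IRQ0] PC=3: IRET -> resume MAIN at PC=1 (depth now 0)
Event 22 (INT 1): INT 1 arrives: push (MAIN, PC=1), enter IRQ1 at PC=0 (depth now 1)
Event 23 (EXEC): [IRQ1] PC=0: INC 4 -> ACC=-5
Event 24 (EXEC): [IRQ1] PC=1: DEC 2 -> ACC=-7
Event 25 (EXEC): [IRQ1] PC=2: IRET -> resume MAIN at PC=1 (depth now 0)
Event 26 (EXEC): [MAIN] PC=1: INC 3 -> ACC=-4
Event 27 (EXEC): [MAIN] PC=2: NOP
Event 28 (EXEC): [MAIN] PC=3: DEC 4 -> ACC=-8

Answer: MAIN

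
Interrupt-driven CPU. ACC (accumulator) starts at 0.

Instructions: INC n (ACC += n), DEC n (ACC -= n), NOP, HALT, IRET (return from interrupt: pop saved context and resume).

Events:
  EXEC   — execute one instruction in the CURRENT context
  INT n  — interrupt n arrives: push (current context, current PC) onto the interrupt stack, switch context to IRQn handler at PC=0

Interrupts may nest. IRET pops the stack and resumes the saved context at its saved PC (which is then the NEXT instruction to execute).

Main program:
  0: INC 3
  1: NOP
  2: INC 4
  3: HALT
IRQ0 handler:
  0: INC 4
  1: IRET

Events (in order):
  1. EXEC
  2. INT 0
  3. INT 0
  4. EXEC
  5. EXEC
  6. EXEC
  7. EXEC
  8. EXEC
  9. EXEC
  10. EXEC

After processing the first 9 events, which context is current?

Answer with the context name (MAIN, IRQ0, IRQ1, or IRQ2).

Event 1 (EXEC): [MAIN] PC=0: INC 3 -> ACC=3
Event 2 (INT 0): INT 0 arrives: push (MAIN, PC=1), enter IRQ0 at PC=0 (depth now 1)
Event 3 (INT 0): INT 0 arrives: push (IRQ0, PC=0), enter IRQ0 at PC=0 (depth now 2)
Event 4 (EXEC): [IRQ0] PC=0: INC 4 -> ACC=7
Event 5 (EXEC): [IRQ0] PC=1: IRET -> resume IRQ0 at PC=0 (depth now 1)
Event 6 (EXEC): [IRQ0] PC=0: INC 4 -> ACC=11
Event 7 (EXEC): [IRQ0] PC=1: IRET -> resume MAIN at PC=1 (depth now 0)
Event 8 (EXEC): [MAIN] PC=1: NOP
Event 9 (EXEC): [MAIN] PC=2: INC 4 -> ACC=15

Answer: MAIN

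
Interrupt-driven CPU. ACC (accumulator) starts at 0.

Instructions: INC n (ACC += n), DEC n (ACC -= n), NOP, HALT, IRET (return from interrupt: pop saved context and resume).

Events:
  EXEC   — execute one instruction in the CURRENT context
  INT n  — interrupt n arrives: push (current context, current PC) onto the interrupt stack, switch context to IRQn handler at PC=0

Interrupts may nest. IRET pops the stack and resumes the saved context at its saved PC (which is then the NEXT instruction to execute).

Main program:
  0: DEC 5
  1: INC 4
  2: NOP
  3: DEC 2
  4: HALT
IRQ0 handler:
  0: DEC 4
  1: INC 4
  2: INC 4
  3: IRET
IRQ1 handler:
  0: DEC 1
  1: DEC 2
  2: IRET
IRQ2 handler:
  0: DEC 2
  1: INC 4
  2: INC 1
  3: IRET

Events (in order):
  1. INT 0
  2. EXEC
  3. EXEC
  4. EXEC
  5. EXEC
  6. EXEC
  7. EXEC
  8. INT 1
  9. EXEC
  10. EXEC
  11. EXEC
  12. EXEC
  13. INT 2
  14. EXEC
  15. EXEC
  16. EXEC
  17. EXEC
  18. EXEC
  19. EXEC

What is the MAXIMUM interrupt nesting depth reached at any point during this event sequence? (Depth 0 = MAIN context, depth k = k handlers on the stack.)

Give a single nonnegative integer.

Event 1 (INT 0): INT 0 arrives: push (MAIN, PC=0), enter IRQ0 at PC=0 (depth now 1) [depth=1]
Event 2 (EXEC): [IRQ0] PC=0: DEC 4 -> ACC=-4 [depth=1]
Event 3 (EXEC): [IRQ0] PC=1: INC 4 -> ACC=0 [depth=1]
Event 4 (EXEC): [IRQ0] PC=2: INC 4 -> ACC=4 [depth=1]
Event 5 (EXEC): [IRQ0] PC=3: IRET -> resume MAIN at PC=0 (depth now 0) [depth=0]
Event 6 (EXEC): [MAIN] PC=0: DEC 5 -> ACC=-1 [depth=0]
Event 7 (EXEC): [MAIN] PC=1: INC 4 -> ACC=3 [depth=0]
Event 8 (INT 1): INT 1 arrives: push (MAIN, PC=2), enter IRQ1 at PC=0 (depth now 1) [depth=1]
Event 9 (EXEC): [IRQ1] PC=0: DEC 1 -> ACC=2 [depth=1]
Event 10 (EXEC): [IRQ1] PC=1: DEC 2 -> ACC=0 [depth=1]
Event 11 (EXEC): [IRQ1] PC=2: IRET -> resume MAIN at PC=2 (depth now 0) [depth=0]
Event 12 (EXEC): [MAIN] PC=2: NOP [depth=0]
Event 13 (INT 2): INT 2 arrives: push (MAIN, PC=3), enter IRQ2 at PC=0 (depth now 1) [depth=1]
Event 14 (EXEC): [IRQ2] PC=0: DEC 2 -> ACC=-2 [depth=1]
Event 15 (EXEC): [IRQ2] PC=1: INC 4 -> ACC=2 [depth=1]
Event 16 (EXEC): [IRQ2] PC=2: INC 1 -> ACC=3 [depth=1]
Event 17 (EXEC): [IRQ2] PC=3: IRET -> resume MAIN at PC=3 (depth now 0) [depth=0]
Event 18 (EXEC): [MAIN] PC=3: DEC 2 -> ACC=1 [depth=0]
Event 19 (EXEC): [MAIN] PC=4: HALT [depth=0]
Max depth observed: 1

Answer: 1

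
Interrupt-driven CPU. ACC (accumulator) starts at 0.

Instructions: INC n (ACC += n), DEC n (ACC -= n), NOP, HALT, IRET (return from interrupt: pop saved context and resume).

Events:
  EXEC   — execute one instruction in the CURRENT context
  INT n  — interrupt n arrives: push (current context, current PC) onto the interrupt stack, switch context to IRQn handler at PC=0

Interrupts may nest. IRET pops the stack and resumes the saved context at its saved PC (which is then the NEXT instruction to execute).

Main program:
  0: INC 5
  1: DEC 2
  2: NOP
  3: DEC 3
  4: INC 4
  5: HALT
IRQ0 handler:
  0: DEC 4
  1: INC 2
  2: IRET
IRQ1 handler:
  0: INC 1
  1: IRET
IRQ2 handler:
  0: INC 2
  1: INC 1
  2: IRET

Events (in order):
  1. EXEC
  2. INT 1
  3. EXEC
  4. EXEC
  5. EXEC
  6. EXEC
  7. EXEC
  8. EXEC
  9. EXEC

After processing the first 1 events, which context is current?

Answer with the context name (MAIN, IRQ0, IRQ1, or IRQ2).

Event 1 (EXEC): [MAIN] PC=0: INC 5 -> ACC=5

Answer: MAIN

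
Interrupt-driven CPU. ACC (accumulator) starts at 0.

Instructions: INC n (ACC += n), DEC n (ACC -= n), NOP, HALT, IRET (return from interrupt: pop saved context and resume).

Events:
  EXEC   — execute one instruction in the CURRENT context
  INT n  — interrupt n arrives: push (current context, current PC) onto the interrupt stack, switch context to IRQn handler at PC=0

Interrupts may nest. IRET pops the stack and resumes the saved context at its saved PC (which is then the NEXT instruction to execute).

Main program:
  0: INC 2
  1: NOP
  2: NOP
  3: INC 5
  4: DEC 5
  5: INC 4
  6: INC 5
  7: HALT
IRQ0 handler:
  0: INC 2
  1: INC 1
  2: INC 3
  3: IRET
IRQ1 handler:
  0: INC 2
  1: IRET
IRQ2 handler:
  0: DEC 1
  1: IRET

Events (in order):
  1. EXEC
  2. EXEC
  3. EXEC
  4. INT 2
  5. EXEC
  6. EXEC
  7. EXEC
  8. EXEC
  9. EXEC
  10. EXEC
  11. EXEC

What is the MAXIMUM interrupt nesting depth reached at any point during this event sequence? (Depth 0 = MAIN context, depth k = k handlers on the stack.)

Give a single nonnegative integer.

Event 1 (EXEC): [MAIN] PC=0: INC 2 -> ACC=2 [depth=0]
Event 2 (EXEC): [MAIN] PC=1: NOP [depth=0]
Event 3 (EXEC): [MAIN] PC=2: NOP [depth=0]
Event 4 (INT 2): INT 2 arrives: push (MAIN, PC=3), enter IRQ2 at PC=0 (depth now 1) [depth=1]
Event 5 (EXEC): [IRQ2] PC=0: DEC 1 -> ACC=1 [depth=1]
Event 6 (EXEC): [IRQ2] PC=1: IRET -> resume MAIN at PC=3 (depth now 0) [depth=0]
Event 7 (EXEC): [MAIN] PC=3: INC 5 -> ACC=6 [depth=0]
Event 8 (EXEC): [MAIN] PC=4: DEC 5 -> ACC=1 [depth=0]
Event 9 (EXEC): [MAIN] PC=5: INC 4 -> ACC=5 [depth=0]
Event 10 (EXEC): [MAIN] PC=6: INC 5 -> ACC=10 [depth=0]
Event 11 (EXEC): [MAIN] PC=7: HALT [depth=0]
Max depth observed: 1

Answer: 1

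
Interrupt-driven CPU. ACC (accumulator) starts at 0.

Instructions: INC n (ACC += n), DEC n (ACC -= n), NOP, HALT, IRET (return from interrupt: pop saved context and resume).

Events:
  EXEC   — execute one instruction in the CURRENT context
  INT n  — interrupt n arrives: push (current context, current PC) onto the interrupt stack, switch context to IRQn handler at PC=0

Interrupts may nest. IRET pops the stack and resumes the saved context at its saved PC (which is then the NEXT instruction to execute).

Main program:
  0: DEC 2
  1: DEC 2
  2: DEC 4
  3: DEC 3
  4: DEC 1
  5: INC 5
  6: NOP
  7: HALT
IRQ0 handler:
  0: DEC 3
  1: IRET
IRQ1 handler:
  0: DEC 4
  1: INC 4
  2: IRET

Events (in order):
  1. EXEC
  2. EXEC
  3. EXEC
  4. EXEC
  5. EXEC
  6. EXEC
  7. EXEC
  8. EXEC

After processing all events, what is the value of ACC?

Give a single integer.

Answer: -7

Derivation:
Event 1 (EXEC): [MAIN] PC=0: DEC 2 -> ACC=-2
Event 2 (EXEC): [MAIN] PC=1: DEC 2 -> ACC=-4
Event 3 (EXEC): [MAIN] PC=2: DEC 4 -> ACC=-8
Event 4 (EXEC): [MAIN] PC=3: DEC 3 -> ACC=-11
Event 5 (EXEC): [MAIN] PC=4: DEC 1 -> ACC=-12
Event 6 (EXEC): [MAIN] PC=5: INC 5 -> ACC=-7
Event 7 (EXEC): [MAIN] PC=6: NOP
Event 8 (EXEC): [MAIN] PC=7: HALT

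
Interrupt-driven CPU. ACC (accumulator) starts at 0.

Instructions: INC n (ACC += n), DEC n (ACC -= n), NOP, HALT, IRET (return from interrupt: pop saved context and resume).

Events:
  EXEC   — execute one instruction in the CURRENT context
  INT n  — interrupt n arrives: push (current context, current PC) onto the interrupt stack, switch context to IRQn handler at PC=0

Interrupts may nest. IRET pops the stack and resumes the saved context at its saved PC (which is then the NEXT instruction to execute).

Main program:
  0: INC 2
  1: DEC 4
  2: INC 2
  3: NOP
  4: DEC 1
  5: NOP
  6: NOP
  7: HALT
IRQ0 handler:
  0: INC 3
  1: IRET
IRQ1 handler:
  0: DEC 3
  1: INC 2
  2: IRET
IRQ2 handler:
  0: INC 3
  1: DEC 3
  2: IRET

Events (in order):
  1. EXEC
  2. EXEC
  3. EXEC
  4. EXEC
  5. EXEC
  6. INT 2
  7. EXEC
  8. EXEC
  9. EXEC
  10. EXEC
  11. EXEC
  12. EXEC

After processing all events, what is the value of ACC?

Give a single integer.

Event 1 (EXEC): [MAIN] PC=0: INC 2 -> ACC=2
Event 2 (EXEC): [MAIN] PC=1: DEC 4 -> ACC=-2
Event 3 (EXEC): [MAIN] PC=2: INC 2 -> ACC=0
Event 4 (EXEC): [MAIN] PC=3: NOP
Event 5 (EXEC): [MAIN] PC=4: DEC 1 -> ACC=-1
Event 6 (INT 2): INT 2 arrives: push (MAIN, PC=5), enter IRQ2 at PC=0 (depth now 1)
Event 7 (EXEC): [IRQ2] PC=0: INC 3 -> ACC=2
Event 8 (EXEC): [IRQ2] PC=1: DEC 3 -> ACC=-1
Event 9 (EXEC): [IRQ2] PC=2: IRET -> resume MAIN at PC=5 (depth now 0)
Event 10 (EXEC): [MAIN] PC=5: NOP
Event 11 (EXEC): [MAIN] PC=6: NOP
Event 12 (EXEC): [MAIN] PC=7: HALT

Answer: -1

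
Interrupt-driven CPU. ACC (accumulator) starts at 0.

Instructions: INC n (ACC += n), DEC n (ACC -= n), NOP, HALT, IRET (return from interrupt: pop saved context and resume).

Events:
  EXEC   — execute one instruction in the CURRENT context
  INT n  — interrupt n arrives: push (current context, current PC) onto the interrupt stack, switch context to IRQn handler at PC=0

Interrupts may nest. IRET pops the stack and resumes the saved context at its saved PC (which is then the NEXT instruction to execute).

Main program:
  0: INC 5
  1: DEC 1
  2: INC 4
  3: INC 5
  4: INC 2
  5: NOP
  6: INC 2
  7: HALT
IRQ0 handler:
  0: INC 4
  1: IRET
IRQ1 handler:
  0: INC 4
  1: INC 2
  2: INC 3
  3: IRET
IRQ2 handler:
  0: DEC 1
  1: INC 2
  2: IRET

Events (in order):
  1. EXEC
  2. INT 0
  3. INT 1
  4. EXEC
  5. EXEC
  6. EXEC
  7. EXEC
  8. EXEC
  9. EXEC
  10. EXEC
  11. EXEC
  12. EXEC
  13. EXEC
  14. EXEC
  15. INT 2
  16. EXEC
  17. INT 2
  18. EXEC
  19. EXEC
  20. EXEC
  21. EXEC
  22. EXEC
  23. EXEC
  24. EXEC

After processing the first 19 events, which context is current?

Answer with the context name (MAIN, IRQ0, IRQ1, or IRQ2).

Answer: IRQ2

Derivation:
Event 1 (EXEC): [MAIN] PC=0: INC 5 -> ACC=5
Event 2 (INT 0): INT 0 arrives: push (MAIN, PC=1), enter IRQ0 at PC=0 (depth now 1)
Event 3 (INT 1): INT 1 arrives: push (IRQ0, PC=0), enter IRQ1 at PC=0 (depth now 2)
Event 4 (EXEC): [IRQ1] PC=0: INC 4 -> ACC=9
Event 5 (EXEC): [IRQ1] PC=1: INC 2 -> ACC=11
Event 6 (EXEC): [IRQ1] PC=2: INC 3 -> ACC=14
Event 7 (EXEC): [IRQ1] PC=3: IRET -> resume IRQ0 at PC=0 (depth now 1)
Event 8 (EXEC): [IRQ0] PC=0: INC 4 -> ACC=18
Event 9 (EXEC): [IRQ0] PC=1: IRET -> resume MAIN at PC=1 (depth now 0)
Event 10 (EXEC): [MAIN] PC=1: DEC 1 -> ACC=17
Event 11 (EXEC): [MAIN] PC=2: INC 4 -> ACC=21
Event 12 (EXEC): [MAIN] PC=3: INC 5 -> ACC=26
Event 13 (EXEC): [MAIN] PC=4: INC 2 -> ACC=28
Event 14 (EXEC): [MAIN] PC=5: NOP
Event 15 (INT 2): INT 2 arrives: push (MAIN, PC=6), enter IRQ2 at PC=0 (depth now 1)
Event 16 (EXEC): [IRQ2] PC=0: DEC 1 -> ACC=27
Event 17 (INT 2): INT 2 arrives: push (IRQ2, PC=1), enter IRQ2 at PC=0 (depth now 2)
Event 18 (EXEC): [IRQ2] PC=0: DEC 1 -> ACC=26
Event 19 (EXEC): [IRQ2] PC=1: INC 2 -> ACC=28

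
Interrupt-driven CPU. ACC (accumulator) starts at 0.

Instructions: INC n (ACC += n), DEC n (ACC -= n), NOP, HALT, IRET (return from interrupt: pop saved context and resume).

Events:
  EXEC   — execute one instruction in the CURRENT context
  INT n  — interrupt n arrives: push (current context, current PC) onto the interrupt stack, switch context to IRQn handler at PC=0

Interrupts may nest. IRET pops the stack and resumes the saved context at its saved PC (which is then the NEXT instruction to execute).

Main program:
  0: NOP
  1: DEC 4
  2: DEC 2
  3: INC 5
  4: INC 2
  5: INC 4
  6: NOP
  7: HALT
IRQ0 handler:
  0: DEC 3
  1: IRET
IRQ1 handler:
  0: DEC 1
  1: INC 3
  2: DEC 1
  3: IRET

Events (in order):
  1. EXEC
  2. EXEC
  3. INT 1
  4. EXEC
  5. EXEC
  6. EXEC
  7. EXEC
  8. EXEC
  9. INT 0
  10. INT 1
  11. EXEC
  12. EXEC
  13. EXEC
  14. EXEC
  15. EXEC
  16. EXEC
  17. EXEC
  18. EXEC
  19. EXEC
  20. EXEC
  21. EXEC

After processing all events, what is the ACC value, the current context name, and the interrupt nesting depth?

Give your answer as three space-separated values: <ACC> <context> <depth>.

Event 1 (EXEC): [MAIN] PC=0: NOP
Event 2 (EXEC): [MAIN] PC=1: DEC 4 -> ACC=-4
Event 3 (INT 1): INT 1 arrives: push (MAIN, PC=2), enter IRQ1 at PC=0 (depth now 1)
Event 4 (EXEC): [IRQ1] PC=0: DEC 1 -> ACC=-5
Event 5 (EXEC): [IRQ1] PC=1: INC 3 -> ACC=-2
Event 6 (EXEC): [IRQ1] PC=2: DEC 1 -> ACC=-3
Event 7 (EXEC): [IRQ1] PC=3: IRET -> resume MAIN at PC=2 (depth now 0)
Event 8 (EXEC): [MAIN] PC=2: DEC 2 -> ACC=-5
Event 9 (INT 0): INT 0 arrives: push (MAIN, PC=3), enter IRQ0 at PC=0 (depth now 1)
Event 10 (INT 1): INT 1 arrives: push (IRQ0, PC=0), enter IRQ1 at PC=0 (depth now 2)
Event 11 (EXEC): [IRQ1] PC=0: DEC 1 -> ACC=-6
Event 12 (EXEC): [IRQ1] PC=1: INC 3 -> ACC=-3
Event 13 (EXEC): [IRQ1] PC=2: DEC 1 -> ACC=-4
Event 14 (EXEC): [IRQ1] PC=3: IRET -> resume IRQ0 at PC=0 (depth now 1)
Event 15 (EXEC): [IRQ0] PC=0: DEC 3 -> ACC=-7
Event 16 (EXEC): [IRQ0] PC=1: IRET -> resume MAIN at PC=3 (depth now 0)
Event 17 (EXEC): [MAIN] PC=3: INC 5 -> ACC=-2
Event 18 (EXEC): [MAIN] PC=4: INC 2 -> ACC=0
Event 19 (EXEC): [MAIN] PC=5: INC 4 -> ACC=4
Event 20 (EXEC): [MAIN] PC=6: NOP
Event 21 (EXEC): [MAIN] PC=7: HALT

Answer: 4 MAIN 0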